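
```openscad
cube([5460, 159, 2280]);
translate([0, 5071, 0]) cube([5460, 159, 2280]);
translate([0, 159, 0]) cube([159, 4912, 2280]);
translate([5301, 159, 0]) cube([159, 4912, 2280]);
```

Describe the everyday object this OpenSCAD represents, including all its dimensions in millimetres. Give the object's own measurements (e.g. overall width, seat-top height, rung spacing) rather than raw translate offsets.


The wall frame of a small rectangular building: four walls, each 2280 mm tall and 159 mm thick, enclosing a footprint 5460 mm (x) by 5230 mm (y) outside-to-outside, with no floor or roof. The front and back walls (the −y and +y sides) span the full width; the two side walls fit between them.


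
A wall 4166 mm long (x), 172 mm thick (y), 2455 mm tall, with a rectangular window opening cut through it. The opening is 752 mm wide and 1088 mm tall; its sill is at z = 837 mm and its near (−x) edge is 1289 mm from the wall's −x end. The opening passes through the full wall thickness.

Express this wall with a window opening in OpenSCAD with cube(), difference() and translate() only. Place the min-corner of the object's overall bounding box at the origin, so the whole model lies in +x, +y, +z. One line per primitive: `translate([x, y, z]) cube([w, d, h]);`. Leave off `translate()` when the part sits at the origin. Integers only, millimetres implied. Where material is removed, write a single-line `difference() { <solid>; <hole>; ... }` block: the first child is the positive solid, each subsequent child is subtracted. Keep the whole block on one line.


difference() { cube([4166, 172, 2455]); translate([1289, 0, 837]) cube([752, 172, 1088]); }


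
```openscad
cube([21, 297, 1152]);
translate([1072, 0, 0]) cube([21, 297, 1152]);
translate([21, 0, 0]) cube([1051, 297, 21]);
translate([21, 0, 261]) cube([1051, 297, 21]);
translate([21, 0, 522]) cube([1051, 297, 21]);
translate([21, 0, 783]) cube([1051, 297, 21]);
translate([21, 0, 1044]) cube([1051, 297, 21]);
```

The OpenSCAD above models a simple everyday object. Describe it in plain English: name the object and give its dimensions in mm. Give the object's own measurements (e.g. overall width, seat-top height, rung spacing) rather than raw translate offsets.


An open bookshelf. Two side panels, each 21 mm thick, 297 mm deep and 1152 mm tall, stand 1093 mm apart (outside-to-outside). Between them sit 5 shelves, each 21 mm thick and 297 mm deep, spanning the full gap between the sides. The bottom shelf rests on the floor (its underside at z = 0) and the clear gap between one shelf's top and the next shelf's underside is 240 mm.


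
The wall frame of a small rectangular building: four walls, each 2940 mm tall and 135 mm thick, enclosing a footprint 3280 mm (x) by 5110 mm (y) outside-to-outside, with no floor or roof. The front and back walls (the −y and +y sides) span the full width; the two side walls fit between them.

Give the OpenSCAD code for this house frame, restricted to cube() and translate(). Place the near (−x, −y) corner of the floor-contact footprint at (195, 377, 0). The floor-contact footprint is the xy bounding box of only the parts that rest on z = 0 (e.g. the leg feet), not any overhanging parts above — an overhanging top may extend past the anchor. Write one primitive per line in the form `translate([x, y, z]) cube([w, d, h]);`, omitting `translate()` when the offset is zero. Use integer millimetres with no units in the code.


translate([195, 377, 0]) cube([3280, 135, 2940]);
translate([195, 5352, 0]) cube([3280, 135, 2940]);
translate([195, 512, 0]) cube([135, 4840, 2940]);
translate([3340, 512, 0]) cube([135, 4840, 2940]);


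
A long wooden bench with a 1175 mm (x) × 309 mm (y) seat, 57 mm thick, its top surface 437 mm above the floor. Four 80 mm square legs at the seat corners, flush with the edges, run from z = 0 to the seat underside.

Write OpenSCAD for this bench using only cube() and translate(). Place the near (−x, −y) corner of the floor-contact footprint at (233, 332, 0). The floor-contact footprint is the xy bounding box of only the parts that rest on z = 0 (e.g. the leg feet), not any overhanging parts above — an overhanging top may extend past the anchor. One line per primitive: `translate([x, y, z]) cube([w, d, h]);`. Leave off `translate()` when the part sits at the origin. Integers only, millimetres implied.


// leg_h = 437 − 57 = 380
translate([233, 332, 380]) cube([1175, 309, 57]);
translate([233, 332, 0]) cube([80, 80, 380]);
translate([233, 561, 0]) cube([80, 80, 380]);
translate([1328, 332, 0]) cube([80, 80, 380]);
translate([1328, 561, 0]) cube([80, 80, 380]);


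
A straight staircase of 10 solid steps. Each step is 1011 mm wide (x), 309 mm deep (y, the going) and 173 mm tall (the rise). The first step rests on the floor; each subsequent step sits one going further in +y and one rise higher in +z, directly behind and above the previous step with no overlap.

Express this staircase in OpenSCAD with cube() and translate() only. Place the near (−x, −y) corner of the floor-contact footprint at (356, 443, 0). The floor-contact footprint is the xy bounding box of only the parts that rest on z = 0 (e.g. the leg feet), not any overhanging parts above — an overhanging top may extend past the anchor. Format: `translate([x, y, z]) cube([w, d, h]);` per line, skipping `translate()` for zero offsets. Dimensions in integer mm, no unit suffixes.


translate([356, 443, 0]) cube([1011, 309, 173]);
translate([356, 752, 173]) cube([1011, 309, 173]);
translate([356, 1061, 346]) cube([1011, 309, 173]);
translate([356, 1370, 519]) cube([1011, 309, 173]);
translate([356, 1679, 692]) cube([1011, 309, 173]);
translate([356, 1988, 865]) cube([1011, 309, 173]);
translate([356, 2297, 1038]) cube([1011, 309, 173]);
translate([356, 2606, 1211]) cube([1011, 309, 173]);
translate([356, 2915, 1384]) cube([1011, 309, 173]);
translate([356, 3224, 1557]) cube([1011, 309, 173]);


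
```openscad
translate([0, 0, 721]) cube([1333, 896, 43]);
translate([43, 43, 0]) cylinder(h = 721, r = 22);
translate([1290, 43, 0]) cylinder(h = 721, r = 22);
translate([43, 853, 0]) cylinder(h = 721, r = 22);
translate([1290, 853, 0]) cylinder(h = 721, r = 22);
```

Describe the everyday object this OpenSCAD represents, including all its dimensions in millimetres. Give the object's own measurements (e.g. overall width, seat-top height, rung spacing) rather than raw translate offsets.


A rectangular dining table. The top is 1333×896×43 mm with its upper surface at z = 764 mm. It stands on four round legs of 44 mm diameter, each leg's bounding box inset 21 mm from the nearest pair of top edges, running from the floor to the underside of the top.


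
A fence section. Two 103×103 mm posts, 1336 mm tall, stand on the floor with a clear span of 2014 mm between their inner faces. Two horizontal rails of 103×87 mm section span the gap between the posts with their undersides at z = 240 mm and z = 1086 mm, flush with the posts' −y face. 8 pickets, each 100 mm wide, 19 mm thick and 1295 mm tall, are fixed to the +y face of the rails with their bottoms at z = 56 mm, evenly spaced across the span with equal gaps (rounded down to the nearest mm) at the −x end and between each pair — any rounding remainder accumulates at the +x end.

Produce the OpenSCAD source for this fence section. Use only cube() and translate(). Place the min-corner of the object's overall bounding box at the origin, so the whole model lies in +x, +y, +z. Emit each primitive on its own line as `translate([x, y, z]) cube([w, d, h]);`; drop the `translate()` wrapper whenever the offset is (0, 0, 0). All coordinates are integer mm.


cube([103, 103, 1336]);
translate([2117, 0, 0]) cube([103, 103, 1336]);
translate([103, 0, 240]) cube([2014, 103, 87]);
translate([103, 0, 1086]) cube([2014, 103, 87]);
translate([237, 103, 56]) cube([100, 19, 1295]);
translate([471, 103, 56]) cube([100, 19, 1295]);
translate([705, 103, 56]) cube([100, 19, 1295]);
translate([939, 103, 56]) cube([100, 19, 1295]);
translate([1173, 103, 56]) cube([100, 19, 1295]);
translate([1407, 103, 56]) cube([100, 19, 1295]);
translate([1641, 103, 56]) cube([100, 19, 1295]);
translate([1875, 103, 56]) cube([100, 19, 1295]);


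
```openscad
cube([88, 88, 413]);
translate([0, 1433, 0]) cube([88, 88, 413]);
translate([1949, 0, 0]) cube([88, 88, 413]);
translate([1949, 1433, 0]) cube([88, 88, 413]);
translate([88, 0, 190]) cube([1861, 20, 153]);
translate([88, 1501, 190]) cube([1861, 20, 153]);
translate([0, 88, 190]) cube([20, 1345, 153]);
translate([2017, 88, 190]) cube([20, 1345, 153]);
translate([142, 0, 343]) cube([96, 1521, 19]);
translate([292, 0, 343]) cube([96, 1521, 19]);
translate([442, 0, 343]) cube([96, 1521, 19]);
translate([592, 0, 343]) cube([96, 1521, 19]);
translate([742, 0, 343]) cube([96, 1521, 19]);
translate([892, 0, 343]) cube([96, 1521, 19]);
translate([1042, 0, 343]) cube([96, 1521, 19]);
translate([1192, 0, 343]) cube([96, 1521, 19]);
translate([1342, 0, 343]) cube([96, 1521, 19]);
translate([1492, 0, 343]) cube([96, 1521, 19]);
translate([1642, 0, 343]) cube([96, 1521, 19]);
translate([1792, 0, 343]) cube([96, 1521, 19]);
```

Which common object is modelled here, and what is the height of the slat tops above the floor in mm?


A bed frame. The slat-top height is 362 mm.

Four posts, four rails, and a row of slats — a bed frame. Slats sit on the rails at z = 190 + 153 = 343; with slat thickness 19, the top is 362 mm.


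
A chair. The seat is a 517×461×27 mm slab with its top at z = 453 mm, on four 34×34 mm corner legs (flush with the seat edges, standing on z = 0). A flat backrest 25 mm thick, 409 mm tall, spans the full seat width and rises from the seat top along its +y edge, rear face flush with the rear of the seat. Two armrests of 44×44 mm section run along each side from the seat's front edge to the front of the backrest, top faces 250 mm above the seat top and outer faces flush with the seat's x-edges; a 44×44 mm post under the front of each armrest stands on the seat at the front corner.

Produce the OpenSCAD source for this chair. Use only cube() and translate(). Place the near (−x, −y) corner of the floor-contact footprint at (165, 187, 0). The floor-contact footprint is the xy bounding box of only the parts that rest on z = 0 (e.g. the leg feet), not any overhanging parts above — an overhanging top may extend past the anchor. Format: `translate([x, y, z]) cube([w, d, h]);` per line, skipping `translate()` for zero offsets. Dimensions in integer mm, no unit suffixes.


// leg_h = 453 - 27 = 426
// arm post h = 250 - 44 = 206
translate([165, 187, 426]) cube([517, 461, 27]);
translate([165, 187, 0]) cube([34, 34, 426]);
translate([648, 187, 0]) cube([34, 34, 426]);
translate([165, 614, 0]) cube([34, 34, 426]);
translate([648, 614, 0]) cube([34, 34, 426]);
translate([165, 623, 453]) cube([517, 25, 409]);
translate([165, 187, 659]) cube([44, 436, 44]);
translate([638, 187, 659]) cube([44, 436, 44]);
translate([165, 187, 453]) cube([44, 44, 206]);
translate([638, 187, 453]) cube([44, 44, 206]);


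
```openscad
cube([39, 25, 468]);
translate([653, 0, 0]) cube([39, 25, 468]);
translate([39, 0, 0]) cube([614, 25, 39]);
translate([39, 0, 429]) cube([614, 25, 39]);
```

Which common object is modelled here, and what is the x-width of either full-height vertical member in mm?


A picture frame. The border width is 39 mm.

Four thin pieces enclosing a rectangular opening — a picture frame. The two full-height stiles are 468 mm tall; the top rail sits at z = 429 and is 39 mm tall, so the border above the opening is 468 − 429 = 39 mm, matching the stile x-width.


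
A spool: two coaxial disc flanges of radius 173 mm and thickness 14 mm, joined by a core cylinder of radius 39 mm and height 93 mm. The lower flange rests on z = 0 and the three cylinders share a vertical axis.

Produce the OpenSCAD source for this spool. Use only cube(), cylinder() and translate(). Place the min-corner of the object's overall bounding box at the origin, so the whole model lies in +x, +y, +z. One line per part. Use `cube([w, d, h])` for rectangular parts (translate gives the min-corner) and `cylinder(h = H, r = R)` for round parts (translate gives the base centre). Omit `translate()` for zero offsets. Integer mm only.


translate([173, 173, 0]) cylinder(h = 14, r = 173);
translate([173, 173, 14]) cylinder(h = 93, r = 39);
translate([173, 173, 107]) cylinder(h = 14, r = 173);


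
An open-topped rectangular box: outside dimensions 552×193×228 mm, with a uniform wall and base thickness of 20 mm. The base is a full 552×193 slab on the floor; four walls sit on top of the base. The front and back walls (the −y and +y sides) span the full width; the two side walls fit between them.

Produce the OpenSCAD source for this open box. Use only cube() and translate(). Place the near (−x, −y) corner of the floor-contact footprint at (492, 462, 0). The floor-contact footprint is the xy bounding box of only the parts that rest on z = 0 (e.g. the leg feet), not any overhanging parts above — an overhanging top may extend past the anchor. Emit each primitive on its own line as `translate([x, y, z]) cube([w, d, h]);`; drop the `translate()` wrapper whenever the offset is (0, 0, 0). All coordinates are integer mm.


translate([492, 462, 0]) cube([552, 193, 20]);
translate([492, 462, 20]) cube([552, 20, 208]);
translate([492, 635, 20]) cube([552, 20, 208]);
translate([492, 482, 20]) cube([20, 153, 208]);
translate([1024, 482, 20]) cube([20, 153, 208]);


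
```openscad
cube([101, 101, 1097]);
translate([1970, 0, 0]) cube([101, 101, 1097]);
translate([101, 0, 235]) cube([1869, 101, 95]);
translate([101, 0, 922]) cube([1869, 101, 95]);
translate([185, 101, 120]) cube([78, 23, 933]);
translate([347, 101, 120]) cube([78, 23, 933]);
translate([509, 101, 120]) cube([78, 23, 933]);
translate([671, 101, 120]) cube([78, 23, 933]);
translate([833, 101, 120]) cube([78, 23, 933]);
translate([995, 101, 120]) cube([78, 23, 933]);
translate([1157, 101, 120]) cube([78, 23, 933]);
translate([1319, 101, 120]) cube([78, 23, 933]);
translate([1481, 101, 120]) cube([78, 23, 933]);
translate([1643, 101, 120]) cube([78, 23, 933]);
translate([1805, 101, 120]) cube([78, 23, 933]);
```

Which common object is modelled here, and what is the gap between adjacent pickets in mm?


A fence section. The picket gap is 84 mm.

Two posts, two rails, 11 pickets — a fence section. Span 1869 mm holds 11 pickets of 78 mm with 12 equal gaps: ⌊(1869 − 11·78) / 12⌋ = 84 mm.


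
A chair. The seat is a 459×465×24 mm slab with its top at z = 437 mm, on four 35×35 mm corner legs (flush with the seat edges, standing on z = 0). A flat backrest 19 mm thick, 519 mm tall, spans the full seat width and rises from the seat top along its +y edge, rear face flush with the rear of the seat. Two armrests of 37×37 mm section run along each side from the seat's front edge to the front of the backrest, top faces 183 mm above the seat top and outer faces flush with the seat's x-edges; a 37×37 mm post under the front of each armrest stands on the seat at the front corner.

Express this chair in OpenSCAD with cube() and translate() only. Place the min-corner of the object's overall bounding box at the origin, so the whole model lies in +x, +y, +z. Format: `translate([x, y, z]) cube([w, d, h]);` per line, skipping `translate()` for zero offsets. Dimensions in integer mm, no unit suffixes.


// leg_h = 437 - 24 = 413
// arm post h = 183 - 37 = 146
translate([0, 0, 413]) cube([459, 465, 24]);
cube([35, 35, 413]);
translate([424, 0, 0]) cube([35, 35, 413]);
translate([0, 430, 0]) cube([35, 35, 413]);
translate([424, 430, 0]) cube([35, 35, 413]);
translate([0, 446, 437]) cube([459, 19, 519]);
translate([0, 0, 583]) cube([37, 446, 37]);
translate([422, 0, 583]) cube([37, 446, 37]);
translate([0, 0, 437]) cube([37, 37, 146]);
translate([422, 0, 437]) cube([37, 37, 146]);


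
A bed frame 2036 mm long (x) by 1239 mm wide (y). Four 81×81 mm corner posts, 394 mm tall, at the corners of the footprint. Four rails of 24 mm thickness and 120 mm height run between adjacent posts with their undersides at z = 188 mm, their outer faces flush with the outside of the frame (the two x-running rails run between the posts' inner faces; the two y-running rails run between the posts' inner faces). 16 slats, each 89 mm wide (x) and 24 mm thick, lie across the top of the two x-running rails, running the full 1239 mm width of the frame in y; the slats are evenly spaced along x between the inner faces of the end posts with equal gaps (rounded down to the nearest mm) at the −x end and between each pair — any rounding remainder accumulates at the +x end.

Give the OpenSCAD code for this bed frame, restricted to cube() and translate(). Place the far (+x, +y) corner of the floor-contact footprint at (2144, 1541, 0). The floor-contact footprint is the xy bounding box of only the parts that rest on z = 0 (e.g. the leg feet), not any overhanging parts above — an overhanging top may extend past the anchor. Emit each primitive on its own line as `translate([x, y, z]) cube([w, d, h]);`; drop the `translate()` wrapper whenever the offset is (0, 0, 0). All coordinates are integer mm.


translate([108, 302, 0]) cube([81, 81, 394]);
translate([108, 1460, 0]) cube([81, 81, 394]);
translate([2063, 302, 0]) cube([81, 81, 394]);
translate([2063, 1460, 0]) cube([81, 81, 394]);
translate([189, 302, 188]) cube([1874, 24, 120]);
translate([189, 1517, 188]) cube([1874, 24, 120]);
translate([108, 383, 188]) cube([24, 1077, 120]);
translate([2120, 383, 188]) cube([24, 1077, 120]);
translate([215, 302, 308]) cube([89, 1239, 24]);
translate([330, 302, 308]) cube([89, 1239, 24]);
translate([445, 302, 308]) cube([89, 1239, 24]);
translate([560, 302, 308]) cube([89, 1239, 24]);
translate([675, 302, 308]) cube([89, 1239, 24]);
translate([790, 302, 308]) cube([89, 1239, 24]);
translate([905, 302, 308]) cube([89, 1239, 24]);
translate([1020, 302, 308]) cube([89, 1239, 24]);
translate([1135, 302, 308]) cube([89, 1239, 24]);
translate([1250, 302, 308]) cube([89, 1239, 24]);
translate([1365, 302, 308]) cube([89, 1239, 24]);
translate([1480, 302, 308]) cube([89, 1239, 24]);
translate([1595, 302, 308]) cube([89, 1239, 24]);
translate([1710, 302, 308]) cube([89, 1239, 24]);
translate([1825, 302, 308]) cube([89, 1239, 24]);
translate([1940, 302, 308]) cube([89, 1239, 24]);


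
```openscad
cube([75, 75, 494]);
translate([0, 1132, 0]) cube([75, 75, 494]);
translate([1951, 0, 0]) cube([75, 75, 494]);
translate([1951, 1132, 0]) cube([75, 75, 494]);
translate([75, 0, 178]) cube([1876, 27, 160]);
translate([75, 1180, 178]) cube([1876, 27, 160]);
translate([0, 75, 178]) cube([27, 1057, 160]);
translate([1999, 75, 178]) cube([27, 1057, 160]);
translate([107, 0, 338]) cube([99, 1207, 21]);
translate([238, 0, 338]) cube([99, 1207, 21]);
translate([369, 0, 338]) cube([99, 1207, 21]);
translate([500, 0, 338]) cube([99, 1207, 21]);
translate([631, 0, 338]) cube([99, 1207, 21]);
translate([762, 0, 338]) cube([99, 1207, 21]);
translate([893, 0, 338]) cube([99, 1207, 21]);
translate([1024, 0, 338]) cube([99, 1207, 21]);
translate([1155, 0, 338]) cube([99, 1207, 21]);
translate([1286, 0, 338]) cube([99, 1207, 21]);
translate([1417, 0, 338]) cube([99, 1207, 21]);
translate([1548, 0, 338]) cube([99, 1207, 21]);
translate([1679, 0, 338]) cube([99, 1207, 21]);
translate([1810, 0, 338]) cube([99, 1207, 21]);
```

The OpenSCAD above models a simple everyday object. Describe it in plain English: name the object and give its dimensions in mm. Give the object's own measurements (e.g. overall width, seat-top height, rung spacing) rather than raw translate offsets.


A bed frame 2026 mm long (x) by 1207 mm wide (y). Four 75×75 mm corner posts, 494 mm tall, at the corners of the footprint. Four rails of 27 mm thickness and 160 mm height run between adjacent posts with their undersides at z = 178 mm, their outer faces flush with the outside of the frame (the two x-running rails run between the posts' inner faces; the two y-running rails run between the posts' inner faces). 14 slats, each 99 mm wide (x) and 21 mm thick, lie across the top of the two x-running rails, running the full 1207 mm width of the frame in y; along x they sit between the end posts with a 32 mm gap after the −x posts and between neighbouring slats, leaving 42 mm before the +x posts.


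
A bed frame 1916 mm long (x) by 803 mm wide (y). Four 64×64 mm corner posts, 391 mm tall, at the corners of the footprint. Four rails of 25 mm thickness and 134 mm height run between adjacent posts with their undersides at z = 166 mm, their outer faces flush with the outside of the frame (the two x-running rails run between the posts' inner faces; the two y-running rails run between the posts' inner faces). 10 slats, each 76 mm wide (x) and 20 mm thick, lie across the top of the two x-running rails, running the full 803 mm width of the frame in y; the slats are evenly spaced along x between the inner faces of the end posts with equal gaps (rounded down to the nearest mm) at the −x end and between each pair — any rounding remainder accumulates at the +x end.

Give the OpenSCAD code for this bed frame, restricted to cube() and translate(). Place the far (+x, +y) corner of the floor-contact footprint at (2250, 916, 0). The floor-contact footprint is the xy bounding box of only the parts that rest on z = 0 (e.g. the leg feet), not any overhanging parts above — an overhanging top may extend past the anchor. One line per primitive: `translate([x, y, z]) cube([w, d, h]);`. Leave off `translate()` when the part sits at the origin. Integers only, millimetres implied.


translate([334, 113, 0]) cube([64, 64, 391]);
translate([334, 852, 0]) cube([64, 64, 391]);
translate([2186, 113, 0]) cube([64, 64, 391]);
translate([2186, 852, 0]) cube([64, 64, 391]);
translate([398, 113, 166]) cube([1788, 25, 134]);
translate([398, 891, 166]) cube([1788, 25, 134]);
translate([334, 177, 166]) cube([25, 675, 134]);
translate([2225, 177, 166]) cube([25, 675, 134]);
translate([491, 113, 300]) cube([76, 803, 20]);
translate([660, 113, 300]) cube([76, 803, 20]);
translate([829, 113, 300]) cube([76, 803, 20]);
translate([998, 113, 300]) cube([76, 803, 20]);
translate([1167, 113, 300]) cube([76, 803, 20]);
translate([1336, 113, 300]) cube([76, 803, 20]);
translate([1505, 113, 300]) cube([76, 803, 20]);
translate([1674, 113, 300]) cube([76, 803, 20]);
translate([1843, 113, 300]) cube([76, 803, 20]);
translate([2012, 113, 300]) cube([76, 803, 20]);


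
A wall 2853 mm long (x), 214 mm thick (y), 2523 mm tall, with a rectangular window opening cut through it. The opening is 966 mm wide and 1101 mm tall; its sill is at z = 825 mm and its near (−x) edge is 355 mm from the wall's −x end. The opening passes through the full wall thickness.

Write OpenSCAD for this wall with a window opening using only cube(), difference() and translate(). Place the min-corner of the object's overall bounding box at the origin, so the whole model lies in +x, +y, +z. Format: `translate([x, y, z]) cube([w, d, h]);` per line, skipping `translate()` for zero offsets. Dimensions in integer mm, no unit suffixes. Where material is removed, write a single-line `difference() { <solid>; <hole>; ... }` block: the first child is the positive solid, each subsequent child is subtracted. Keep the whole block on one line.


difference() { cube([2853, 214, 2523]); translate([355, 0, 825]) cube([966, 214, 1101]); }


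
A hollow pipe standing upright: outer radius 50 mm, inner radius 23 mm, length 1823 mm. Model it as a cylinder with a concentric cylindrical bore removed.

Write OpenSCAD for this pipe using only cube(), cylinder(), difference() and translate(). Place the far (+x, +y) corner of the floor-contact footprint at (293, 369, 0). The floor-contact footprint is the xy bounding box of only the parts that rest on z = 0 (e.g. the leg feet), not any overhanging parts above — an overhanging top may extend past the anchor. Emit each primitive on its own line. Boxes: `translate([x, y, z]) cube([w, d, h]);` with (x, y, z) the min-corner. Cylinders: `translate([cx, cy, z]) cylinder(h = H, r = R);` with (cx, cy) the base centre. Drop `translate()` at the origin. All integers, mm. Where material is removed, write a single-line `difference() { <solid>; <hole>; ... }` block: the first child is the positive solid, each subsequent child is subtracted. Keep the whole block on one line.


difference() { translate([243, 319, 0]) cylinder(h = 1823, r = 50); translate([243, 319, 0]) cylinder(h = 1823, r = 23); }


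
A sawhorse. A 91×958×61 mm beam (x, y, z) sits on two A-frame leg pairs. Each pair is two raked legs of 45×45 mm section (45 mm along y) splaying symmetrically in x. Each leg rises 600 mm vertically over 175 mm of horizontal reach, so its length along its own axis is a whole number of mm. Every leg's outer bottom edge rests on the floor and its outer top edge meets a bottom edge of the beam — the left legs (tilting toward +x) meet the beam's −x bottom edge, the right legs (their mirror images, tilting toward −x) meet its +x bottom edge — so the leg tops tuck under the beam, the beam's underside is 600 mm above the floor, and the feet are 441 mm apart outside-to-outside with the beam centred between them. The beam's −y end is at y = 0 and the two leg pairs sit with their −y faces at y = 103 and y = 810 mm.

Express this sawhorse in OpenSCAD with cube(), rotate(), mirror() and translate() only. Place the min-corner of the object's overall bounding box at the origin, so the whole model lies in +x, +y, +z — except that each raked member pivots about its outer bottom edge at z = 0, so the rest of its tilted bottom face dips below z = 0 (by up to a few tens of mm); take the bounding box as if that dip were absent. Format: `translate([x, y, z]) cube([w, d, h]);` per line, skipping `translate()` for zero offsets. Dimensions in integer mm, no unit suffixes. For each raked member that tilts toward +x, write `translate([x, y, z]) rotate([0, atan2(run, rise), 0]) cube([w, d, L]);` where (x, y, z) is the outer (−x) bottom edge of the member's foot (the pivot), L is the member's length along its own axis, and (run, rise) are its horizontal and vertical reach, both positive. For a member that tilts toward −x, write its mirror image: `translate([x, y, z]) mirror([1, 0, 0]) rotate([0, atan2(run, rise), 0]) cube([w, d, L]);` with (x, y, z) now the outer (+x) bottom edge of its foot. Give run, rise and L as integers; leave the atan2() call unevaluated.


translate([175, 0, 600]) cube([91, 958, 61]);
translate([0, 103, 0]) rotate([0, atan2(175, 600), 0]) cube([45, 45, 625]);
translate([441, 103, 0]) mirror([1, 0, 0]) rotate([0, atan2(175, 600), 0]) cube([45, 45, 625]);
translate([0, 810, 0]) rotate([0, atan2(175, 600), 0]) cube([45, 45, 625]);
translate([441, 810, 0]) mirror([1, 0, 0]) rotate([0, atan2(175, 600), 0]) cube([45, 45, 625]);


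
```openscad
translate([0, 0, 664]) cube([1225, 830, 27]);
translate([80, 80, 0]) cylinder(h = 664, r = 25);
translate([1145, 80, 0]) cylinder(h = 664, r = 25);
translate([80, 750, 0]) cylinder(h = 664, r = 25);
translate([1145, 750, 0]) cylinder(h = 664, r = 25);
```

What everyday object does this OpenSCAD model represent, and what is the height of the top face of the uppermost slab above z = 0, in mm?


A table. The table height is 691 mm.

A 1225×830×27 slab sits at z = 664 on four Ø50 mm round legs — a table. The top surface is at 664 + 27 = 691 mm.


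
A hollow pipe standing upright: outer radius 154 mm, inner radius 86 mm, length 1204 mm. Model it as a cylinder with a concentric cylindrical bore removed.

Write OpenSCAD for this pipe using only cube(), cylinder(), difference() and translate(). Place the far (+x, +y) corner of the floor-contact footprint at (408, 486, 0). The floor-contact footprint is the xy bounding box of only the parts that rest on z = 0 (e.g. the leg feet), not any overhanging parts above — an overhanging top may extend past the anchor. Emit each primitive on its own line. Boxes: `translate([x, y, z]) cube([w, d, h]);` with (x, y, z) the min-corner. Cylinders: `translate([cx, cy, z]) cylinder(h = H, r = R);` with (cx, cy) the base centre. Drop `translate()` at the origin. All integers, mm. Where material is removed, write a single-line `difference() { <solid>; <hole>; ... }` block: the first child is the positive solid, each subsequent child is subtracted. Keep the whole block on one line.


difference() { translate([254, 332, 0]) cylinder(h = 1204, r = 154); translate([254, 332, 0]) cylinder(h = 1204, r = 86); }


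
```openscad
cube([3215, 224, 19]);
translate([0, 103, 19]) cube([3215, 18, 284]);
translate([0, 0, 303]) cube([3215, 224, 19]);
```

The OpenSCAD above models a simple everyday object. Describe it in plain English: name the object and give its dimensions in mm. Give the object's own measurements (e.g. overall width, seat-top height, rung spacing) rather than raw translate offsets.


An I-beam lying along x, 3215 mm long. Overall section height 322 mm. Two flanges 224 mm wide (y) and 19 mm thick, one on the floor and one at the top; a web 18 mm thick runs between them, centred on the flange width.


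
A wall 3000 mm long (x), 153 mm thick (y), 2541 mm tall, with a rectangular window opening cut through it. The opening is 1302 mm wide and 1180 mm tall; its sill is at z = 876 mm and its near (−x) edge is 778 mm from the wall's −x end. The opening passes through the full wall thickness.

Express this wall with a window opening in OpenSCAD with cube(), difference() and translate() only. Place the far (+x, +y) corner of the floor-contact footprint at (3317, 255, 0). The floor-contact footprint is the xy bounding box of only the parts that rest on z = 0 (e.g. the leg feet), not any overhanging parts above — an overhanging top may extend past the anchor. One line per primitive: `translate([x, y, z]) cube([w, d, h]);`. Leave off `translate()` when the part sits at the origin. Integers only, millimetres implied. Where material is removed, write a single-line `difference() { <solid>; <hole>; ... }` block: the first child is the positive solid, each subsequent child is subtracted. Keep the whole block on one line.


difference() { translate([317, 102, 0]) cube([3000, 153, 2541]); translate([1095, 102, 876]) cube([1302, 153, 1180]); }


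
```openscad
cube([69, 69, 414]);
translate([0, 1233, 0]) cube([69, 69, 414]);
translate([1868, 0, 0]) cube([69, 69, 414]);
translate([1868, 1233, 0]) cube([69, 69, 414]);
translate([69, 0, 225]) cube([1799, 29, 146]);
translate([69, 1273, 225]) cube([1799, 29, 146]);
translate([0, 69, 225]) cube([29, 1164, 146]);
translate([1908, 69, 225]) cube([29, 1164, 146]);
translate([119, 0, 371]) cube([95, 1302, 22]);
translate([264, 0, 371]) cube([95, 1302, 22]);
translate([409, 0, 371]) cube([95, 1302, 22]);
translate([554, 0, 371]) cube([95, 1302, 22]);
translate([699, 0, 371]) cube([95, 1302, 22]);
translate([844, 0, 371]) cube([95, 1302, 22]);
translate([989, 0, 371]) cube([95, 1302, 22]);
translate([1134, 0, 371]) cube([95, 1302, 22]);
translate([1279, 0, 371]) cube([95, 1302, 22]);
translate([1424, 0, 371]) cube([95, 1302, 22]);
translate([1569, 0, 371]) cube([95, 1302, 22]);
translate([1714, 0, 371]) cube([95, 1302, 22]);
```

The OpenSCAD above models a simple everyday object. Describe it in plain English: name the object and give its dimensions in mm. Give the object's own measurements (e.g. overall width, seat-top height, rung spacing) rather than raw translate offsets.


A bed frame 1937 mm long (x) by 1302 mm wide (y). Four 69×69 mm corner posts, 414 mm tall, at the corners of the footprint. Four rails of 29 mm thickness and 146 mm height run between adjacent posts with their undersides at z = 225 mm, their outer faces flush with the outside of the frame (the two x-running rails run between the posts' inner faces; the two y-running rails run between the posts' inner faces). 12 slats, each 95 mm wide (x) and 22 mm thick, lie across the top of the two x-running rails, running the full 1302 mm width of the frame in y; along x they sit between the end posts with a 50 mm gap after the −x posts and between neighbouring slats, leaving 59 mm before the +x posts.


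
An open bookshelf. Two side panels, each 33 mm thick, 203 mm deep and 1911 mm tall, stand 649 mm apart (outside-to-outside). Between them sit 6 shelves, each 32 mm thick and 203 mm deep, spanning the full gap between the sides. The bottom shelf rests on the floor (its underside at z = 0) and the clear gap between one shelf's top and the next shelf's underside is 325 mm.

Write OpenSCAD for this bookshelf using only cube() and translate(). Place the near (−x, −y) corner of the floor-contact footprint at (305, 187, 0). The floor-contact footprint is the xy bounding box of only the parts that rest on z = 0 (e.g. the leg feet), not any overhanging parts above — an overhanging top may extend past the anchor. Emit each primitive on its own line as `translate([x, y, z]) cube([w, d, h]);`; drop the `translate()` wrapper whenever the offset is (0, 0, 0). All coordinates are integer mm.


translate([305, 187, 0]) cube([33, 203, 1911]);
translate([921, 187, 0]) cube([33, 203, 1911]);
translate([338, 187, 0]) cube([583, 203, 32]);
translate([338, 187, 357]) cube([583, 203, 32]);
translate([338, 187, 714]) cube([583, 203, 32]);
translate([338, 187, 1071]) cube([583, 203, 32]);
translate([338, 187, 1428]) cube([583, 203, 32]);
translate([338, 187, 1785]) cube([583, 203, 32]);


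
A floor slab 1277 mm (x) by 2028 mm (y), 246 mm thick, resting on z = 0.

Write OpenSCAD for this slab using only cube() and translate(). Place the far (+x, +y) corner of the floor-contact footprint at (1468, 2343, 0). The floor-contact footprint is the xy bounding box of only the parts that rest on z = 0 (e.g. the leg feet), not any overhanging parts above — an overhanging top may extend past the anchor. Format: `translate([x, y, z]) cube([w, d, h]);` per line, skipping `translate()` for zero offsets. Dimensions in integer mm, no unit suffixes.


translate([191, 315, 0]) cube([1277, 2028, 246]);


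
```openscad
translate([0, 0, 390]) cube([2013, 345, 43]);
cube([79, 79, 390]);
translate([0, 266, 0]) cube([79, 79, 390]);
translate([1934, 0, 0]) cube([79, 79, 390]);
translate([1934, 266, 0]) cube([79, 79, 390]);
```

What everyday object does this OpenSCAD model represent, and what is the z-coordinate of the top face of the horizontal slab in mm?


A bench. The seat-top height is 433 mm.

A long slab on four corner posts — a bench. The slab sits at z = 390 with thickness 43, so the top is 390 + 43 = 433 mm.


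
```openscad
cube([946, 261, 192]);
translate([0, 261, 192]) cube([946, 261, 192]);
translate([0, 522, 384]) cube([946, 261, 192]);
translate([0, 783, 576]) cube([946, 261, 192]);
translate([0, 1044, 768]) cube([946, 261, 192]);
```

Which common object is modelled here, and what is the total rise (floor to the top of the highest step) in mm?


A staircase. The total rise is 960 mm.

5 identical blocks, each offset up and back from the previous — a staircase. Each step is 192 mm tall and there are 5 of them, so the total rise is 5 × 192 = 960 mm.


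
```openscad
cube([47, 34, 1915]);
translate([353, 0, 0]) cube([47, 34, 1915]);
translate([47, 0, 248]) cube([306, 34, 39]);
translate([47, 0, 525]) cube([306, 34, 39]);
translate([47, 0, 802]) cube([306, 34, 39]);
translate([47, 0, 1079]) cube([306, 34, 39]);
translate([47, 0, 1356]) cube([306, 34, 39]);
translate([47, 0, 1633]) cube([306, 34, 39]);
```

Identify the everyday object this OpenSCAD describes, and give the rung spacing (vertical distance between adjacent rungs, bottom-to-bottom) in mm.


A ladder. The rung spacing is 277 mm.

Two tall 47×34 posts with 6 short bars between them — a ladder. Adjacent rungs sit at z = 248 and z = 525, so the spacing is 525 − 248 = 277 mm.


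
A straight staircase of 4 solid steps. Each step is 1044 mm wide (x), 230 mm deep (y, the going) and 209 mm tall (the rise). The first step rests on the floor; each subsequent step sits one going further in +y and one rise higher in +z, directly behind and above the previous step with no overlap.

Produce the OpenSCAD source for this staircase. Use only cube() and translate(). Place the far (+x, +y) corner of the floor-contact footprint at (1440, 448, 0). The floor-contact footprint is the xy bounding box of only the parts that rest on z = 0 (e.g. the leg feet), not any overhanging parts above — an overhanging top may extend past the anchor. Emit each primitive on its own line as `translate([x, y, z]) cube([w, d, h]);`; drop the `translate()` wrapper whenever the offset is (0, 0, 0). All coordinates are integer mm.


translate([396, 218, 0]) cube([1044, 230, 209]);
translate([396, 448, 209]) cube([1044, 230, 209]);
translate([396, 678, 418]) cube([1044, 230, 209]);
translate([396, 908, 627]) cube([1044, 230, 209]);


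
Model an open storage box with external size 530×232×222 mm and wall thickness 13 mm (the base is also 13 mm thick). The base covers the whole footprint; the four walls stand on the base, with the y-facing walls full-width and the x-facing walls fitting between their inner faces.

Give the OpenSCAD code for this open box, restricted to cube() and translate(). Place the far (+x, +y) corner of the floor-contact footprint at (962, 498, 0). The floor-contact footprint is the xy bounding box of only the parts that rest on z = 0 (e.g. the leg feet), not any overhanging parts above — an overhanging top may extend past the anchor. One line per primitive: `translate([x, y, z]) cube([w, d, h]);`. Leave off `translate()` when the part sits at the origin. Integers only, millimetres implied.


translate([432, 266, 0]) cube([530, 232, 13]);
translate([432, 266, 13]) cube([530, 13, 209]);
translate([432, 485, 13]) cube([530, 13, 209]);
translate([432, 279, 13]) cube([13, 206, 209]);
translate([949, 279, 13]) cube([13, 206, 209]);


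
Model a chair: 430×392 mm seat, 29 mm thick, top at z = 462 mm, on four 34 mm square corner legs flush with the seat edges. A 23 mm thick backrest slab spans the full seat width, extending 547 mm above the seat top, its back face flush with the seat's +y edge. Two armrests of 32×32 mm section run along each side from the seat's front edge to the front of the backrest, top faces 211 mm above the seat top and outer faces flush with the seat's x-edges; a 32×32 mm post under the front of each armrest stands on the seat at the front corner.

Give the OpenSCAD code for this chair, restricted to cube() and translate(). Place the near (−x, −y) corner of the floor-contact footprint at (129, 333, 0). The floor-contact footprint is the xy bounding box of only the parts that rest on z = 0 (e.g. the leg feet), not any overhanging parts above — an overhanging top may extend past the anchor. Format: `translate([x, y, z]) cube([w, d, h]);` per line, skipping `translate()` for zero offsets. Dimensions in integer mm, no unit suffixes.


translate([129, 333, 433]) cube([430, 392, 29]);
translate([129, 333, 0]) cube([34, 34, 433]);
translate([525, 333, 0]) cube([34, 34, 433]);
translate([129, 691, 0]) cube([34, 34, 433]);
translate([525, 691, 0]) cube([34, 34, 433]);
translate([129, 702, 462]) cube([430, 23, 547]);
translate([129, 333, 641]) cube([32, 369, 32]);
translate([527, 333, 641]) cube([32, 369, 32]);
translate([129, 333, 462]) cube([32, 32, 179]);
translate([527, 333, 462]) cube([32, 32, 179]);


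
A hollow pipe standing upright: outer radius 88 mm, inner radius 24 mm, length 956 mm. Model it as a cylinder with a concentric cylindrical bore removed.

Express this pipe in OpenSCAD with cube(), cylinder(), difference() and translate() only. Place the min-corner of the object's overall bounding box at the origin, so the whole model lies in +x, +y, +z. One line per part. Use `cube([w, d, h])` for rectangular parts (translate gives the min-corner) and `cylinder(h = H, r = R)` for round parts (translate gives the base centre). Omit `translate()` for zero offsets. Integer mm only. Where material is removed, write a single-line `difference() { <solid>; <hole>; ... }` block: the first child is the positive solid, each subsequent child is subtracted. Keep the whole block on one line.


difference() { translate([88, 88, 0]) cylinder(h = 956, r = 88); translate([88, 88, 0]) cylinder(h = 956, r = 24); }
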